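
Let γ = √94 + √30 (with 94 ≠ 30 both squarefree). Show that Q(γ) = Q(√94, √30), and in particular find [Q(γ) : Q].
[Q(γ) : Q] = 4 (equivalently, Q(γ) = Q(√94, √30))

Obviously Q(γ) ⊆ Q(√94, √30), and [Q(√94, √30):Q] = 4 (since 94, 30 are distinct squarefree integers > 1 with 2820 not a perfect square). To show equality we compute the minimal polynomial of γ. From γ = √94 + √30: γ^2 = 94 + 2√(2820) + 30 = 124 + 2√(2820), so γ^2 - 124 = 2√(2820); squaring, (γ^2 - 124)^2 = 4·2820, i.e. γ^4 - 248γ^2 + 15376 - 11280 = 0, i.e. γ^4 - 248γ^2 + 4096 = 0. So γ is a root of x^4 - 248x^2 + 4096. This polynomial is irreducible over Q: it has no rational root (each ±√94 ± √30 is irrational), and any factorization into two quadratics over Q would force √(2820) ∈ Q (pairing opposite roots) or √94, √30 ∈ Q (other pairings), all impossible. Hence [Q(γ):Q] = 4 = [Q(√94, √30):Q], so Q(γ) = Q(√94, √30).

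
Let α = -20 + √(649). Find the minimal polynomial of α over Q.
m_α(x) = x^2 + 40x - 249

From α + 20 = √(649), squaring gives (α + 20)^2 = 649, i.e. α^2 + 40α + 400 = 649, so α^2 + 40α - 249 = 0. The discriminant of x^2 + 40x - 249 is (40)^2 - 4·(-249) = 1600 + 996 = 2596, and 4·(649) is not a perfect square in Q since 649 is squarefree and ≠ 1. Hence x^2 + 40x - 249 is irreducible over Q and is the minimal polynomial of α.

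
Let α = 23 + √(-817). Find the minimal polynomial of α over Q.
m_α(x) = x^2 - 46x + 1346

From α - 23 = √(-817), squaring gives (α - 23)^2 = -817, i.e. α^2 - 46α + 529 = -817, so α^2 - 46α + 1346 = 0. The discriminant of x^2 - 46x + 1346 is (-46)^2 - 4·(1346) = 2116 - 5384 = -3268, and 4·(-817) is not a perfect square in Q since -817 is squarefree and ≠ 1. Hence x^2 - 46x + 1346 is irreducible over Q and is the minimal polynomial of α.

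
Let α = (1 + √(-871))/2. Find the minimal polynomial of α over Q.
m_α(x) = x^2 - x + 218

From 2α - 1 = √(-871), squaring gives (2α - 1)^2 = -871, i.e. 4α^2 - 4α + 1 = -871, so α^2 - α + (1 + 871)/4 = 0. Since -871 ≡ 1 (mod 4), (1 + 871)/4 = 218 ∈ Z. The polynomial x^2 - x + 218 has discriminant 1 - 4·(218) = -871, which is not a perfect square in Q (d = -871 is squarefree and ≠ 1), so x^2 - x + 218 is irreducible over Q. It is the minimal polynomial of α.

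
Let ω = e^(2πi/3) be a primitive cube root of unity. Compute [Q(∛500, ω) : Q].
[Q(∛500, ω) : Q] = 6

[Q(∛500):Q] = 3 (min poly x^3 - 500, irreducible since 500 is not a perfect cube). [Q(ω):Q] = 2 (min poly x^2 + x + 1). Since Q(∛500) ⊂ R and ω ∉ R, we have ω ∉ Q(∛500), so x^2 + x + 1 remains irreducible over Q(∛500) and [Q(∛500, ω) : Q(∛500)] = 2. By the tower law, [Q(∛500, ω) : Q] = 3 · 2 = 6. (In fact Q(∛500, ω) is the splitting field of x^3 - 500 over Q.)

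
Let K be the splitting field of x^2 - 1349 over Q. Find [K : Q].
[K : Q] = 2

f(x) = x^2 - 1349 factors as (x - √1349)(x + √1349). The splitting field is K = Q(√1349). Since 1349 is squarefree and > 1, it is not a perfect square, so x^2 - 1349 is irreducible over Q and [Q(√1349) : Q] = 2. Hence [K : Q] = 2.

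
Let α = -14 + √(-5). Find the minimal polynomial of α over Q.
m_α(x) = x^2 + 28x + 201

From α + 14 = √(-5), squaring gives (α + 14)^2 = -5, i.e. α^2 + 28α + 196 = -5, so α^2 + 28α + 201 = 0. The discriminant of x^2 + 28x + 201 is (28)^2 - 4·(201) = 784 - 804 = -20, and 4·(-5) is not a perfect square in Q since -5 is squarefree and ≠ 1. Hence x^2 + 28x + 201 is irreducible over Q and is the minimal polynomial of α.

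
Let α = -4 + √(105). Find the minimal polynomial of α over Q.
m_α(x) = x^2 + 8x - 89

From α + 4 = √(105), squaring gives (α + 4)^2 = 105, i.e. α^2 + 8α + 16 = 105, so α^2 + 8α - 89 = 0. The discriminant of x^2 + 8x - 89 is (8)^2 - 4·(-89) = 64 + 356 = 420, and 4·(105) is not a perfect square in Q since 105 is squarefree and ≠ 1. Hence x^2 + 8x - 89 is irreducible over Q and is the minimal polynomial of α.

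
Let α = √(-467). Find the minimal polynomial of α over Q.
m_α(x) = x^2 + 467

α satisfies α^2 + 467 = 0, so x^2 + 467 annihilates α. Since d = -467 is squarefree and ≠ 1, it is not a perfect square in Q, so x^2 + 467 has no rational root and is therefore irreducible over Q (a degree-2 polynomial over a field is irreducible iff it has no root). Hence m_α(x) = x^2 + 467.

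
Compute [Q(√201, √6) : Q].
[Q(√201, √6) : Q] = 4

[Q(√201):Q] = 2 (min poly x^2 - 201, irreducible since 201 is squarefree > 1). For the top step, suppose √6 ∈ Q(√201), say √6 = c + d√201 with c, d ∈ Q. Squaring: 6 = c^2 + 201d^2 + 2cd√201. Since √201 ∉ Q this forces 2cd = 0. If d = 0 then √6 = c ∈ Q, contradicting 6 squarefree > 1. If c = 0 then 6 = 201d^2, so 201·6 = (201d)^2 is a perfect square in Q — but 201·6 = 1206 is not a perfect square (since 201 and 6 are distinct squarefree integers). Contradiction. Hence √6 ∉ Q(√201), so x^2 - 6 stays irreducible over Q(√201) and [Q(√201, √6) : Q(√201)] = 2. By the tower law, [Q(√201, √6) : Q] = 2 · 2 = 4.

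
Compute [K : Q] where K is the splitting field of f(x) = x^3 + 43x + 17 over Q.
[K : Q] = 6

By the rational root test, any rational root of the monic integer polynomial f(x) = x^3 + 43x + 17 must be an integer dividing the constant term 17, i.e. one of ±{1, 17}. Evaluating: f(1) = 61, f(-1) = -27, f(17) = 5661, f(-17) = -5627; none is 0, so f has no rational root and is therefore irreducible over Q (a cubic with no linear factor over a field is irreducible). For an irreducible cubic, the Galois group is A_3 or S_3 according as the discriminant disc(f) = -4a^3 - 27b^2 = -4·(43)^3 - 27·(17)^2 = -325831 is or is not a square in Q. Here disc(f) = -325831 is not a perfect square in Q, so the Galois group of f over Q is not contained in A_3 and must be all of S_3. The splitting field has degree |S_3| = 6 over Q, so [K : Q] = 6.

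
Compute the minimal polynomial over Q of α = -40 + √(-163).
m_α(x) = x^2 + 80x + 1763

From α + 40 = √(-163), squaring gives (α + 40)^2 = -163, i.e. α^2 + 80α + 1600 = -163, so α^2 + 80α + 1763 = 0. The discriminant of x^2 + 80x + 1763 is (80)^2 - 4·(1763) = 6400 - 7052 = -652, and 4·(-163) is not a perfect square in Q since -163 is squarefree and ≠ 1. Hence x^2 + 80x + 1763 is irreducible over Q and is the minimal polynomial of α.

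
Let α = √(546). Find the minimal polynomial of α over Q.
m_α(x) = x^2 - 546

α satisfies α^2 - 546 = 0, so x^2 - 546 annihilates α. Since d = 546 is squarefree and ≠ 1, it is not a perfect square in Q, so x^2 - 546 has no rational root and is therefore irreducible over Q (a degree-2 polynomial over a field is irreducible iff it has no root). Hence m_α(x) = x^2 - 546.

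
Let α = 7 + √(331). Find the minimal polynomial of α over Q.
m_α(x) = x^2 - 14x - 282

From α - 7 = √(331), squaring gives (α - 7)^2 = 331, i.e. α^2 - 14α + 49 = 331, so α^2 - 14α - 282 = 0. The discriminant of x^2 - 14x - 282 is (-14)^2 - 4·(-282) = 196 + 1128 = 1324, and 4·(331) is not a perfect square in Q since 331 is squarefree and ≠ 1. Hence x^2 - 14x - 282 is irreducible over Q and is the minimal polynomial of α.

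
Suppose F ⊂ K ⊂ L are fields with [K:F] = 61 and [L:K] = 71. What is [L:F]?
[L:F] = 4331

The tower law says that for any tower of field extensions F ⊂ K ⊂ L with finite degrees, [L:F] = [L:K] · [K:F]. Here this gives [L:F] = 71 · 61 = 4331.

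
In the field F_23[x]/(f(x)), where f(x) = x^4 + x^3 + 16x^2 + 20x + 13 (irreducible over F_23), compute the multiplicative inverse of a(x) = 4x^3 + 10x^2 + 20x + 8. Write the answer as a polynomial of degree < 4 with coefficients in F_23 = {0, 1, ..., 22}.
a(x)^(-1) ≡ 10x^3 + 14x^2 + 2x + 7 (mod f(x))

Since f is irreducible over F_23, F_23[x]/(f) is a field and a(x) ≠ 0 has an inverse. Apply the extended Euclidean algorithm to f(x) and a(x) in F_23[x]: f(x) = (6x + 14)·a(x) + (9x^2 + 14x + 16);  a(x) = (3x + 22)·(9x^2 + 14x + 16) + (9x + 1);  (9x^2 + 14x + 16) = (x + 4)·(9x + 1) + (12). The last nonzero remainder is the constant 12 = gcd(f, a) in F_23. Back-substituting through the division chain expresses 12 = s(x)·a(x) + t(x)·f(x) with s(x) ≡ 5x^3 + 7x^2 + x + 15 (mod f), so (5x^3 + 7x^2 + x + 15)·a(x) ≡ 12 (mod f). Multiplying by 12^(-1) ≡ 2 in F_23 gives a(x)^(-1) ≡ 2·(5x^3 + 7x^2 + x + 15) ≡ 10x^3 + 14x^2 + 2x + 7 (mod f). Check: (4x^3 + 10x^2 + 20x + 8)·(10x^3 + 14x^2 + 2x + 7) = 17x^6 + 18x^5 + 3x^4 + 17x^3 + 15x^2 + 18x + 10 ≡ 1 (mod x^4 + x^3 + 16x^2 + 20x + 13).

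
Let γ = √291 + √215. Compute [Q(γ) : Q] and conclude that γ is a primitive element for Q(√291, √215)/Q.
[Q(γ) : Q] = 4 (equivalently, Q(γ) = Q(√291, √215))

Obviously Q(γ) ⊆ Q(√291, √215), and [Q(√291, √215):Q] = 4 (since 291, 215 are distinct squarefree integers > 1 with 62565 not a perfect square). To show equality we compute the minimal polynomial of γ. From γ = √291 + √215: γ^2 = 291 + 2√(62565) + 215 = 506 + 2√(62565), so γ^2 - 506 = 2√(62565); squaring, (γ^2 - 506)^2 = 4·62565, i.e. γ^4 - 1012γ^2 + 256036 - 250260 = 0, i.e. γ^4 - 1012γ^2 + 5776 = 0. So γ is a root of x^4 - 1012x^2 + 5776. This polynomial is irreducible over Q: it has no rational root (each ±√291 ± √215 is irrational), and any factorization into two quadratics over Q would force √(62565) ∈ Q (pairing opposite roots) or √291, √215 ∈ Q (other pairings), all impossible. Hence [Q(γ):Q] = 4 = [Q(√291, √215):Q], so Q(γ) = Q(√291, √215).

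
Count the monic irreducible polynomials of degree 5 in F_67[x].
There are 270025008 monic irreducible polynomials of degree 5 over F_67

Each element of F_{67^5} that lies in no proper subfield is a root of exactly one monic irreducible of degree 5 over F_67, and each such polynomial has 5 distinct roots in F_{67^5}. By Möbius inversion the count is N_67(5) = (1/5) Σ_{d|5} μ(5/d) · 67^d = (1/5)(μ(5)·67^1 + μ(1)·67^5) = 1350125040/5 = 270025008.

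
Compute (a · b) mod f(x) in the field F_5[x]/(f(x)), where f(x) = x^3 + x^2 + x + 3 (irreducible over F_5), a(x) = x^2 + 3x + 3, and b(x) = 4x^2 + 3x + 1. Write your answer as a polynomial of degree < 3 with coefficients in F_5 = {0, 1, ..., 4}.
a · b ≡ 2x^2 + 4x (mod f(x))

Multiply in F_5[x]: a(x)·b(x) = (x^2 + 3x + 3)·(4x^2 + 3x + 1) = 4x^4 + 2x^2 + 2x + 3. This has degree ≥ 3, so divide by f(x) over F_5: 4x^4 + 2x^2 + 2x + 3 = (4x + 1)·(x^3 + x^2 + x + 3) + (2x^2 + 4x). Hence a·b ≡ 2x^2 + 4x (mod f). (F_5[x]/(f) is a field with 5^3 = 125 elements since f is irreducible of degree 3.)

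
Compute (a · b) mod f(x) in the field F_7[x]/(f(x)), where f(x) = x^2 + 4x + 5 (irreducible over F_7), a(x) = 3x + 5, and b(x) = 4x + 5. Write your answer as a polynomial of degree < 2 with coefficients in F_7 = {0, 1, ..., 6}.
a · b ≡ x (mod f(x))

Multiply in F_7[x]: a(x)·b(x) = (3x + 5)·(4x + 5) = 5x^2 + 4. This has degree ≥ 2, so divide by f(x) over F_7: 5x^2 + 4 = (5)·(x^2 + 4x + 5) + (x). Hence a·b ≡ x (mod f). (F_7[x]/(f) is a field with 7^2 = 49 elements since f is irreducible of degree 2.)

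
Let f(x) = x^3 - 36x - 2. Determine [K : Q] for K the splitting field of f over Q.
[K : Q] = 6

By the rational root test, any rational root of the monic integer polynomial f(x) = x^3 - 36x - 2 must be an integer dividing the constant term -2, i.e. one of ±{1, 2}. Evaluating: f(1) = -37, f(-1) = 33, f(2) = -66, f(-2) = 62; none is 0, so f has no rational root and is therefore irreducible over Q (a cubic with no linear factor over a field is irreducible). For an irreducible cubic, the Galois group is A_3 or S_3 according as the discriminant disc(f) = -4a^3 - 27b^2 = -4·(-36)^3 - 27·(-2)^2 = 186516 is or is not a square in Q. Here disc(f) = 186516 is not a perfect square in Q, so the Galois group of f over Q is not contained in A_3 and must be all of S_3. The splitting field has degree |S_3| = 6 over Q, so [K : Q] = 6.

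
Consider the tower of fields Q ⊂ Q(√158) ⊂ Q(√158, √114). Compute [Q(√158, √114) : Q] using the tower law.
[Q(√158, √114) : Q] = 4

[Q(√158):Q] = 2 (min poly x^2 - 158, irreducible since 158 is squarefree > 1). For the top step, suppose √114 ∈ Q(√158), say √114 = c + d√158 with c, d ∈ Q. Squaring: 114 = c^2 + 158d^2 + 2cd√158. Since √158 ∉ Q this forces 2cd = 0. If d = 0 then √114 = c ∈ Q, contradicting 114 squarefree > 1. If c = 0 then 114 = 158d^2, so 158·114 = (158d)^2 is a perfect square in Q — but 158·114 = 18012 is not a perfect square (since 158 and 114 are distinct squarefree integers). Contradiction. Hence √114 ∉ Q(√158), so x^2 - 114 stays irreducible over Q(√158) and [Q(√158, √114) : Q(√158)] = 2. By the tower law, [Q(√158, √114) : Q] = 2 · 2 = 4.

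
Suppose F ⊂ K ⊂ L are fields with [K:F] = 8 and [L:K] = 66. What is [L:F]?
[L:F] = 528

The tower law says that for any tower of field extensions F ⊂ K ⊂ L with finite degrees, [L:F] = [L:K] · [K:F]. Here this gives [L:F] = 66 · 8 = 528.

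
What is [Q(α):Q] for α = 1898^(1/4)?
[Q(α):Q] = 4

α is a root of x^4 - 1898. By Eisenstein's criterion at the prime p = 2 (which divides the constant term 1898 but p^2 = 4 does not, since 1898 is squarefree), x^4 - 1898 is irreducible over Q. Hence [Q(α):Q] = 4.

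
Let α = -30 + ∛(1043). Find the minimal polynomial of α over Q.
m_α(x) = x^3 + 90x^2 + 2700x + 25957

Set β = α + 30 = ∛(1043), so β^3 = 1043. Then (α + 30)^3 - 1043 = 0, i.e. α is a root of g(x) = (x + 30)^3 - 1043 = x^3 + 90x^2 + 2700x + 25957. Since g(x) = h(x + 30) where h(x) = x^3 - 1043, and h is irreducible over Q (because 1043 is not a perfect cube, so h has no rational root, and a monic cubic with no rational root is irreducible), g is also irreducible (irreducibility is preserved under the substitution x → x + 30). Hence m_α(x) = x^3 + 90x^2 + 2700x + 25957.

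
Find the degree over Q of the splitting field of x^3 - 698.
[K : Q] = 6

The roots of x^3 - 698 are ∛698, ω∛698, ω^2∛698 where ω = e^(2πi/3) is a primitive cube root of unity, so K = Q(∛698, ω). Now [Q(∛698):Q] = 3 (since 698 is not a perfect cube, x^3 - 698 is irreducible) and [Q(ω):Q] = 2. Both 2 and 3 divide [K:Q], and [K:Q] ≤ 3·2 = 6, so [K:Q] = 6. (Equivalently: Q(∛698) ⊂ R but ω ∉ R, so [K : Q(∛698)] = 2.)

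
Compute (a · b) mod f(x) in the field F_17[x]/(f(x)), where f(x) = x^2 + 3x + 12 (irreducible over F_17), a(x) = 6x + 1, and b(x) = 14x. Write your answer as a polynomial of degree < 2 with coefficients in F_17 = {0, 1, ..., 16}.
a · b ≡ 12 (mod f(x))

Multiply in F_17[x]: a(x)·b(x) = (6x + 1)·(14x) = 16x^2 + 14x. This has degree ≥ 2, so divide by f(x) over F_17: 16x^2 + 14x = (16)·(x^2 + 3x + 12) + (12). Hence a·b ≡ 12 (mod f). (F_17[x]/(f) is a field with 17^2 = 289 elements since f is irreducible of degree 2.)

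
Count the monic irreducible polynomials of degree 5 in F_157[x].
There are 19077798480 monic irreducible polynomials of degree 5 over F_157

Each element of F_{157^5} that lies in no proper subfield is a root of exactly one monic irreducible of degree 5 over F_157, and each such polynomial has 5 distinct roots in F_{157^5}. By Möbius inversion the count is N_157(5) = (1/5) Σ_{d|5} μ(5/d) · 157^d = (1/5)(μ(5)·157^1 + μ(1)·157^5) = 95388992400/5 = 19077798480.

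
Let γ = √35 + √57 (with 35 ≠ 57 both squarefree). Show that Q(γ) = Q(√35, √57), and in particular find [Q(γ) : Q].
[Q(γ) : Q] = 4 (equivalently, Q(γ) = Q(√35, √57))

Obviously Q(γ) ⊆ Q(√35, √57), and [Q(√35, √57):Q] = 4 (since 35, 57 are distinct squarefree integers > 1 with 1995 not a perfect square). To show equality we compute the minimal polynomial of γ. From γ = √35 + √57: γ^2 = 35 + 2√(1995) + 57 = 92 + 2√(1995), so γ^2 - 92 = 2√(1995); squaring, (γ^2 - 92)^2 = 4·1995, i.e. γ^4 - 184γ^2 + 8464 - 7980 = 0, i.e. γ^4 - 184γ^2 + 484 = 0. So γ is a root of x^4 - 184x^2 + 484. This polynomial is irreducible over Q: it has no rational root (each ±√35 ± √57 is irrational), and any factorization into two quadratics over Q would force √(1995) ∈ Q (pairing opposite roots) or √35, √57 ∈ Q (other pairings), all impossible. Hence [Q(γ):Q] = 4 = [Q(√35, √57):Q], so Q(γ) = Q(√35, √57).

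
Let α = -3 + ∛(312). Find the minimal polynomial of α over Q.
m_α(x) = x^3 + 9x^2 + 27x - 285

Set β = α + 3 = ∛(312), so β^3 = 312. Then (α + 3)^3 - 312 = 0, i.e. α is a root of g(x) = (x + 3)^3 - 312 = x^3 + 9x^2 + 27x - 285. Since g(x) = h(x + 3) where h(x) = x^3 - 312, and h is irreducible over Q (because 312 is not a perfect cube, so h has no rational root, and a monic cubic with no rational root is irreducible), g is also irreducible (irreducibility is preserved under the substitution x → x + 3). Hence m_α(x) = x^3 + 9x^2 + 27x - 285.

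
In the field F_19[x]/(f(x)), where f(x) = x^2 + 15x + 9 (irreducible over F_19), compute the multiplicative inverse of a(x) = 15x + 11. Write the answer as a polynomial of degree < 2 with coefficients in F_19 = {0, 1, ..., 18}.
a(x)^(-1) ≡ 12x + 4 (mod f(x))

Since f is irreducible over F_19, F_19[x]/(f) is a field and a(x) ≠ 0 has an inverse. Apply the extended Euclidean algorithm to f(x) and a(x) in F_19[x]: f(x) = (14x + 11)·a(x) + (2). The last nonzero remainder is the constant 2 = gcd(f, a) in F_19. Back-substituting through the division chain expresses 2 = s(x)·a(x) + t(x)·f(x) with s(x) ≡ 5x + 8 (mod f), so (5x + 8)·a(x) ≡ 2 (mod f). Multiplying by 2^(-1) ≡ 10 in F_19 gives a(x)^(-1) ≡ 10·(5x + 8) ≡ 12x + 4 (mod f). Check: (15x + 11)·(12x + 4) = 9x^2 + 2x + 6 ≡ 1 (mod x^2 + 15x + 9).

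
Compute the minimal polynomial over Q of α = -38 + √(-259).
m_α(x) = x^2 + 76x + 1703

From α + 38 = √(-259), squaring gives (α + 38)^2 = -259, i.e. α^2 + 76α + 1444 = -259, so α^2 + 76α + 1703 = 0. The discriminant of x^2 + 76x + 1703 is (76)^2 - 4·(1703) = 5776 - 6812 = -1036, and 4·(-259) is not a perfect square in Q since -259 is squarefree and ≠ 1. Hence x^2 + 76x + 1703 is irreducible over Q and is the minimal polynomial of α.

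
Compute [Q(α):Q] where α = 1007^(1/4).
[Q(α):Q] = 4

α is a root of x^4 - 1007. By Eisenstein's criterion at the prime p = 19 (which divides the constant term 1007 but p^2 = 361 does not, since 1007 is squarefree), x^4 - 1007 is irreducible over Q. Hence [Q(α):Q] = 4.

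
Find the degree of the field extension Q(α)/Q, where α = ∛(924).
[Q(α):Q] = 3

The minimal polynomial of α is x^3 - 924, irreducible over Q since 924 is not a perfect cube (so x^3 - 924 has no rational root). Hence [Q(α):Q] = deg(m_α) = 3.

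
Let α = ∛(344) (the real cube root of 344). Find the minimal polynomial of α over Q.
m_α(x) = x^3 - 344

α satisfies α^3 = 344, so x^3 - 344 annihilates α. By the rational root test, a rational root p/q (in lowest terms) of x^3 - 344 would satisfy p^3 = 344 q^3, forcing q = 1 and p^3 = 344; but 344 is not a perfect cube, contradiction. A monic cubic over Q with no rational root is irreducible (any nontrivial factorization would include a linear factor). Hence x^3 - 344 is the minimal polynomial of α, and in particular [Q(α):Q] = 3.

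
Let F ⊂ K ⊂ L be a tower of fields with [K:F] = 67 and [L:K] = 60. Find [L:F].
[L:F] = 4020

The tower law says that for any tower of field extensions F ⊂ K ⊂ L with finite degrees, [L:F] = [L:K] · [K:F]. Here this gives [L:F] = 60 · 67 = 4020.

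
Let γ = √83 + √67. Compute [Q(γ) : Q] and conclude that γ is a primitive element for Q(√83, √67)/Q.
[Q(γ) : Q] = 4 (equivalently, Q(γ) = Q(√83, √67))

Obviously Q(γ) ⊆ Q(√83, √67), and [Q(√83, √67):Q] = 4 (since 83, 67 are distinct squarefree integers > 1 with 5561 not a perfect square). To show equality we compute the minimal polynomial of γ. From γ = √83 + √67: γ^2 = 83 + 2√(5561) + 67 = 150 + 2√(5561), so γ^2 - 150 = 2√(5561); squaring, (γ^2 - 150)^2 = 4·5561, i.e. γ^4 - 300γ^2 + 22500 - 22244 = 0, i.e. γ^4 - 300γ^2 + 256 = 0. So γ is a root of x^4 - 300x^2 + 256. This polynomial is irreducible over Q: it has no rational root (each ±√83 ± √67 is irrational), and any factorization into two quadratics over Q would force √(5561) ∈ Q (pairing opposite roots) or √83, √67 ∈ Q (other pairings), all impossible. Hence [Q(γ):Q] = 4 = [Q(√83, √67):Q], so Q(γ) = Q(√83, √67).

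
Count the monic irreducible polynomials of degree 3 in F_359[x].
There are 15422640 monic irreducible polynomials of degree 3 over F_359

Each element of F_{359^3} that lies in no proper subfield is a root of exactly one monic irreducible of degree 3 over F_359, and each such polynomial has 3 distinct roots in F_{359^3}. By Möbius inversion the count is N_359(3) = (1/3) Σ_{d|3} μ(3/d) · 359^d = (1/3)(μ(3)·359^1 + μ(1)·359^3) = 46267920/3 = 15422640.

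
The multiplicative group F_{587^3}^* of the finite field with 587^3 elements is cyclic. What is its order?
|F_{587^3}^*| = 202262002

F_{587^3} has 587^3 = 202262003 elements; its multiplicative group consists of all nonzero elements, so |F_{587^3}^*| = 202262003 - 1 = 202262002. (It is cyclic since any finite subgroup of the multiplicative group of a field is cyclic.)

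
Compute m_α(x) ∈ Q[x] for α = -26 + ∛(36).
m_α(x) = x^3 + 78x^2 + 2028x + 17540

Set β = α + 26 = ∛(36), so β^3 = 36. Then (α + 26)^3 - 36 = 0, i.e. α is a root of g(x) = (x + 26)^3 - 36 = x^3 + 78x^2 + 2028x + 17540. Since g(x) = h(x + 26) where h(x) = x^3 - 36, and h is irreducible over Q (because 36 is not a perfect cube, so h has no rational root, and a monic cubic with no rational root is irreducible), g is also irreducible (irreducibility is preserved under the substitution x → x + 26). Hence m_α(x) = x^3 + 78x^2 + 2028x + 17540.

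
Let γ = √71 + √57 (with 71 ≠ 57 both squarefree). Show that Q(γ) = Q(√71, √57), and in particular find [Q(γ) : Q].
[Q(γ) : Q] = 4 (equivalently, Q(γ) = Q(√71, √57))

Obviously Q(γ) ⊆ Q(√71, √57), and [Q(√71, √57):Q] = 4 (since 71, 57 are distinct squarefree integers > 1 with 4047 not a perfect square). To show equality we compute the minimal polynomial of γ. From γ = √71 + √57: γ^2 = 71 + 2√(4047) + 57 = 128 + 2√(4047), so γ^2 - 128 = 2√(4047); squaring, (γ^2 - 128)^2 = 4·4047, i.e. γ^4 - 256γ^2 + 16384 - 16188 = 0, i.e. γ^4 - 256γ^2 + 196 = 0. So γ is a root of x^4 - 256x^2 + 196. This polynomial is irreducible over Q: it has no rational root (each ±√71 ± √57 is irrational), and any factorization into two quadratics over Q would force √(4047) ∈ Q (pairing opposite roots) or √71, √57 ∈ Q (other pairings), all impossible. Hence [Q(γ):Q] = 4 = [Q(√71, √57):Q], so Q(γ) = Q(√71, √57).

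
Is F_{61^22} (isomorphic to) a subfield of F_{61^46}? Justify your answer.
No: F_{61^22} is not a subfield of F_{61^46}

F_{p^m} embeds in F_{p^n} iff m | n. Here 22 ∤ 46 (since 46 = 2·22 + 2 with remainder 2 ≠ 0), so F_{61^22} is not a subfield of F_{61^46}. Equivalently: if it were, the tower law would give 22 = [F_{61^22}:F_61] dividing [F_{61^46}:F_61] = 46, contradiction.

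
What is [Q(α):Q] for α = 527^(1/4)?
[Q(α):Q] = 4

α is a root of x^4 - 527. By Eisenstein's criterion at the prime p = 17 (which divides the constant term 527 but p^2 = 289 does not, since 527 is squarefree), x^4 - 527 is irreducible over Q. Hence [Q(α):Q] = 4.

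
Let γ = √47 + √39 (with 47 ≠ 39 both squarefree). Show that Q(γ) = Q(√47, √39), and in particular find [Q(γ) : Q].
[Q(γ) : Q] = 4 (equivalently, Q(γ) = Q(√47, √39))

Obviously Q(γ) ⊆ Q(√47, √39), and [Q(√47, √39):Q] = 4 (since 47, 39 are distinct squarefree integers > 1 with 1833 not a perfect square). To show equality we compute the minimal polynomial of γ. From γ = √47 + √39: γ^2 = 47 + 2√(1833) + 39 = 86 + 2√(1833), so γ^2 - 86 = 2√(1833); squaring, (γ^2 - 86)^2 = 4·1833, i.e. γ^4 - 172γ^2 + 7396 - 7332 = 0, i.e. γ^4 - 172γ^2 + 64 = 0. So γ is a root of x^4 - 172x^2 + 64. This polynomial is irreducible over Q: it has no rational root (each ±√47 ± √39 is irrational), and any factorization into two quadratics over Q would force √(1833) ∈ Q (pairing opposite roots) or √47, √39 ∈ Q (other pairings), all impossible. Hence [Q(γ):Q] = 4 = [Q(√47, √39):Q], so Q(γ) = Q(√47, √39).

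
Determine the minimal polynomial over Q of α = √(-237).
m_α(x) = x^2 + 237

α satisfies α^2 + 237 = 0, so x^2 + 237 annihilates α. Since d = -237 is squarefree and ≠ 1, it is not a perfect square in Q, so x^2 + 237 has no rational root and is therefore irreducible over Q (a degree-2 polynomial over a field is irreducible iff it has no root). Hence m_α(x) = x^2 + 237.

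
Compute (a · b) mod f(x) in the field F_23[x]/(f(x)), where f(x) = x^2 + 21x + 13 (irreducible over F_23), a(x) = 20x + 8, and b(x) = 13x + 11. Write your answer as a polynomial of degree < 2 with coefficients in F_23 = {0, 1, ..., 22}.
a · b ≡ 16x + 20 (mod f(x))

Multiply in F_23[x]: a(x)·b(x) = (20x + 8)·(13x + 11) = 7x^2 + 2x + 19. This has degree ≥ 2, so divide by f(x) over F_23: 7x^2 + 2x + 19 = (7)·(x^2 + 21x + 13) + (16x + 20). Hence a·b ≡ 16x + 20 (mod f). (F_23[x]/(f) is a field with 23^2 = 529 elements since f is irreducible of degree 2.)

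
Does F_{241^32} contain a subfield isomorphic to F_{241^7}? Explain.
No: F_{241^7} is not a subfield of F_{241^32}

F_{p^m} embeds in F_{p^n} iff m | n. Here 7 ∤ 32 (since 32 = 4·7 + 4 with remainder 4 ≠ 0), so F_{241^7} is not a subfield of F_{241^32}. Equivalently: if it were, the tower law would give 7 = [F_{241^7}:F_241] dividing [F_{241^32}:F_241] = 32, contradiction.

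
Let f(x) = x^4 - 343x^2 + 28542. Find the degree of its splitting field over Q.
[K : Q] = 4

Solving the quadratic in x^2: x^2 = (343 ± √(343^2 - 4·28542))/2 = (343 ± √3481)/2 = (343 ± 59)/2, giving x^2 = 142 or x^2 = 201. So f(x) = (x^2 - 142)(x^2 - 201) and the roots of f are ±√142, ±√201. Hence the splitting field is K = Q(√142, √201). Since 142 and 201 are distinct squarefree integers > 1, their product 28542 is not a perfect square, so √201 ∉ Q(√142). By the tower law [K:Q] = [Q(√142,√201):Q(√142)] · [Q(√142):Q] = 2 · 2 = 4.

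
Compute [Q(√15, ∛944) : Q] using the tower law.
[Q(√15, ∛944) : Q] = 6

Let L = Q(√15, ∛944). Since Q(√15) ⊂ L and [Q(√15):Q] = 2, the tower law gives 2 | [L:Q]. Likewise Q(∛944) ⊂ L with [Q(∛944):Q] = 3 (because 944 is not a perfect cube), so 3 | [L:Q]. As gcd(2,3) = 1, [L:Q] is divisible by 6. Conversely L is generated over Q by √15 and ∛944, so [L:Q] ≤ 2·3 = 6. Therefore [Q(√15, ∛944) : Q] = 6.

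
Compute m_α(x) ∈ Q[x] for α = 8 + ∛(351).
m_α(x) = x^3 - 24x^2 + 192x - 863

Set β = α - 8 = ∛(351), so β^3 = 351. Then (α - 8)^3 - 351 = 0, i.e. α is a root of g(x) = (x - 8)^3 - 351 = x^3 - 24x^2 + 192x - 863. Since g(x) = h(x - 8) where h(x) = x^3 - 351, and h is irreducible over Q (because 351 is not a perfect cube, so h has no rational root, and a monic cubic with no rational root is irreducible), g is also irreducible (irreducibility is preserved under the substitution x → x - 8). Hence m_α(x) = x^3 - 24x^2 + 192x - 863.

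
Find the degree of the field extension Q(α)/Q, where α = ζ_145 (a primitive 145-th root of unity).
[Q(α):Q] = 112

The minimal polynomial of ζ_145 over Q is the 145-th cyclotomic polynomial Φ_145(x), which is irreducible over Q and has degree φ(145) = 112. Hence [Q(α):Q] = φ(145) = 112.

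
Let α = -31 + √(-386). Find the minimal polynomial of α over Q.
m_α(x) = x^2 + 62x + 1347

From α + 31 = √(-386), squaring gives (α + 31)^2 = -386, i.e. α^2 + 62α + 961 = -386, so α^2 + 62α + 1347 = 0. The discriminant of x^2 + 62x + 1347 is (62)^2 - 4·(1347) = 3844 - 5388 = -1544, and 4·(-386) is not a perfect square in Q since -386 is squarefree and ≠ 1. Hence x^2 + 62x + 1347 is irreducible over Q and is the minimal polynomial of α.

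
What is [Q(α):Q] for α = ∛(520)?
[Q(α):Q] = 3

The minimal polynomial of α is x^3 - 520, irreducible over Q since 520 is not a perfect cube (so x^3 - 520 has no rational root). Hence [Q(α):Q] = deg(m_α) = 3.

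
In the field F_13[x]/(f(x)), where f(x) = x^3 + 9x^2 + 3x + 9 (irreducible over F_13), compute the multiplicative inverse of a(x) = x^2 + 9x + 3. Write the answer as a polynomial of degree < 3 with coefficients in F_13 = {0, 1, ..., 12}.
a(x)^(-1) ≡ 10x (mod f(x))

Since f is irreducible over F_13, F_13[x]/(f) is a field and a(x) ≠ 0 has an inverse. Apply the extended Euclidean algorithm to f(x) and a(x) in F_13[x]: f(x) = (x)·a(x) + (9). The last nonzero remainder is the constant 9 = gcd(f, a) in F_13. Back-substituting through the division chain expresses 9 = s(x)·a(x) + t(x)·f(x) with s(x) ≡ 12x (mod f), so (12x)·a(x) ≡ 9 (mod f). Multiplying by 9^(-1) ≡ 3 in F_13 gives a(x)^(-1) ≡ 3·(12x) ≡ 10x (mod f). Check: (x^2 + 9x + 3)·(10x) = 10x^3 + 12x^2 + 4x ≡ 1 (mod x^3 + 9x^2 + 3x + 9).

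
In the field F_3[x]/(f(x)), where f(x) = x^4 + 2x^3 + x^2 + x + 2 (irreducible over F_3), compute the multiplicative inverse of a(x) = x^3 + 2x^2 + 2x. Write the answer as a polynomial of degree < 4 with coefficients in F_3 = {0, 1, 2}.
a(x)^(-1) ≡ x^3 + 2x^2 + 1 (mod f(x))

Since f is irreducible over F_3, F_3[x]/(f) is a field and a(x) ≠ 0 has an inverse. Apply the extended Euclidean algorithm to f(x) and a(x) in F_3[x]: f(x) = (x)·a(x) + (2x^2 + x + 2);  a(x) = (2x)·(2x^2 + x + 2) + (x);  (2x^2 + x + 2) = (2x + 1)·(x) + (2). The last nonzero remainder is the constant 2 = gcd(f, a) in F_3. Back-substituting through the division chain expresses 2 = s(x)·a(x) + t(x)·f(x) with s(x) ≡ 2x^3 + x^2 + 2 (mod f), so (2x^3 + x^2 + 2)·a(x) ≡ 2 (mod f). Multiplying by 2^(-1) ≡ 2 in F_3 gives a(x)^(-1) ≡ 2·(2x^3 + x^2 + 2) ≡ x^3 + 2x^2 + 1 (mod f). Check: (x^3 + 2x^2 + 2x)·(x^3 + 2x^2 + 1) = x^6 + x^5 + 2x^3 + 2x^2 + 2x ≡ 1 (mod x^4 + 2x^3 + x^2 + x + 2).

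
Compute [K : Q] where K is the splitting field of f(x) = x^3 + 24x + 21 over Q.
[K : Q] = 6

By the rational root test, any rational root of the monic integer polynomial f(x) = x^3 + 24x + 21 must be an integer dividing the constant term 21, i.e. one of ±{1, 3, 7, 21}. Evaluating: f(1) = 46, f(-1) = -4, f(3) = 120, f(-3) = -78, f(7) = 532, f(-7) = -490, f(21) = 9786, f(-21) = -9744; none is 0, so f has no rational root and is therefore irreducible over Q (a cubic with no linear factor over a field is irreducible). For an irreducible cubic, the Galois group is A_3 or S_3 according as the discriminant disc(f) = -4a^3 - 27b^2 = -4·(24)^3 - 27·(21)^2 = -67203 is or is not a square in Q. Here disc(f) = -67203 is not a perfect square in Q, so the Galois group of f over Q is not contained in A_3 and must be all of S_3. The splitting field has degree |S_3| = 6 over Q, so [K : Q] = 6.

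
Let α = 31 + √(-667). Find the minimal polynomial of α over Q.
m_α(x) = x^2 - 62x + 1628

From α - 31 = √(-667), squaring gives (α - 31)^2 = -667, i.e. α^2 - 62α + 961 = -667, so α^2 - 62α + 1628 = 0. The discriminant of x^2 - 62x + 1628 is (-62)^2 - 4·(1628) = 3844 - 6512 = -2668, and 4·(-667) is not a perfect square in Q since -667 is squarefree and ≠ 1. Hence x^2 - 62x + 1628 is irreducible over Q and is the minimal polynomial of α.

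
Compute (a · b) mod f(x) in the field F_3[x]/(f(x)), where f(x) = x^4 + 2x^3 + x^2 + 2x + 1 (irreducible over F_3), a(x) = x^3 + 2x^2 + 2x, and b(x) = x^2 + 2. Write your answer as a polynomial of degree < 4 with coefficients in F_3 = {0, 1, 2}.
a · b ≡ 2x^2 (mod f(x))

Multiply in F_3[x]: a(x)·b(x) = (x^3 + 2x^2 + 2x)·(x^2 + 2) = x^5 + 2x^4 + x^3 + x^2 + x. This has degree ≥ 4, so divide by f(x) over F_3: x^5 + 2x^4 + x^3 + x^2 + x = (x)·(x^4 + 2x^3 + x^2 + 2x + 1) + (2x^2). Hence a·b ≡ 2x^2 (mod f). (F_3[x]/(f) is a field with 3^4 = 81 elements since f is irreducible of degree 4.)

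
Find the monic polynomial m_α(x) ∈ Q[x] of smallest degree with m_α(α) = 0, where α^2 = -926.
m_α(x) = x^2 + 926

α satisfies α^2 + 926 = 0, so x^2 + 926 annihilates α. Since d = -926 is squarefree and ≠ 1, it is not a perfect square in Q, so x^2 + 926 has no rational root and is therefore irreducible over Q (a degree-2 polynomial over a field is irreducible iff it has no root). Hence m_α(x) = x^2 + 926.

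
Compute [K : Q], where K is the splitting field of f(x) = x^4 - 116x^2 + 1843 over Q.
[K : Q] = 4

Solving the quadratic in x^2: x^2 = (116 ± √(116^2 - 4·1843))/2 = (116 ± √6084)/2 = (116 ± 78)/2, giving x^2 = 19 or x^2 = 97. So f(x) = (x^2 - 19)(x^2 - 97) and the roots of f are ±√19, ±√97. Hence the splitting field is K = Q(√19, √97). Since 19 and 97 are distinct squarefree integers > 1, their product 1843 is not a perfect square, so √97 ∉ Q(√19). By the tower law [K:Q] = [Q(√19,√97):Q(√19)] · [Q(√19):Q] = 2 · 2 = 4.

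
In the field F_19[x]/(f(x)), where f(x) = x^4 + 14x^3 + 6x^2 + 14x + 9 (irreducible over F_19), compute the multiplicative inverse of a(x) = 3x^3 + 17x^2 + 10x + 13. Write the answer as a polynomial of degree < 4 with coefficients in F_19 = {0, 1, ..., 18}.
a(x)^(-1) ≡ x^3 + 10x^2 + 2x + 8 (mod f(x))

Since f is irreducible over F_19, F_19[x]/(f) is a field and a(x) ≠ 0 has an inverse. Apply the extended Euclidean algorithm to f(x) and a(x) in F_19[x]: f(x) = (13x + 7)·a(x) + (4x^2 + 3x + 13);  a(x) = (15x + 12)·(4x^2 + 3x + 13) + (7x + 9);  (4x^2 + 3x + 13) = (6x + 9)·(7x + 9) + (8). The last nonzero remainder is the constant 8 = gcd(f, a) in F_19. Back-substituting through the division chain expresses 8 = s(x)·a(x) + t(x)·f(x) with s(x) ≡ 8x^3 + 4x^2 + 16x + 7 (mod f), so (8x^3 + 4x^2 + 16x + 7)·a(x) ≡ 8 (mod f). Multiplying by 8^(-1) ≡ 12 in F_19 gives a(x)^(-1) ≡ 12·(8x^3 + 4x^2 + 16x + 7) ≡ x^3 + 10x^2 + 2x + 8 (mod f). Check: (3x^3 + 17x^2 + 10x + 13)·(x^3 + 10x^2 + 2x + 8) = 3x^6 + 9x^5 + 15x^4 + x^2 + 11x + 9 ≡ 1 (mod x^4 + 14x^3 + 6x^2 + 14x + 9).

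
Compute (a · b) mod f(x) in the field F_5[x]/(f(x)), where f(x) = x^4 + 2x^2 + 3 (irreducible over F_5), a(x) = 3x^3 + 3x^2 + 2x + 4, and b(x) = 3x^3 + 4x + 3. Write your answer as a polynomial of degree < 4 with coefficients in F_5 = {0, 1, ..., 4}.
a · b ≡ 2 (mod f(x))

Multiply in F_5[x]: a(x)·b(x) = (3x^3 + 3x^2 + 2x + 4)·(3x^3 + 4x + 3) = 4x^6 + 4x^5 + 3x^4 + 3x^3 + 2x^2 + 2x + 2. This has degree ≥ 4, so divide by f(x) over F_5: 4x^6 + 4x^5 + 3x^4 + 3x^3 + 2x^2 + 2x + 2 = (4x^2 + 4x)·(x^4 + 2x^2 + 3) + (2). Hence a·b ≡ 2 (mod f). (F_5[x]/(f) is a field with 5^4 = 625 elements since f is irreducible of degree 4.)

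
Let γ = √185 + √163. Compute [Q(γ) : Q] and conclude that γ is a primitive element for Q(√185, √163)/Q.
[Q(γ) : Q] = 4 (equivalently, Q(γ) = Q(√185, √163))

Obviously Q(γ) ⊆ Q(√185, √163), and [Q(√185, √163):Q] = 4 (since 185, 163 are distinct squarefree integers > 1 with 30155 not a perfect square). To show equality we compute the minimal polynomial of γ. From γ = √185 + √163: γ^2 = 185 + 2√(30155) + 163 = 348 + 2√(30155), so γ^2 - 348 = 2√(30155); squaring, (γ^2 - 348)^2 = 4·30155, i.e. γ^4 - 696γ^2 + 121104 - 120620 = 0, i.e. γ^4 - 696γ^2 + 484 = 0. So γ is a root of x^4 - 696x^2 + 484. This polynomial is irreducible over Q: it has no rational root (each ±√185 ± √163 is irrational), and any factorization into two quadratics over Q would force √(30155) ∈ Q (pairing opposite roots) or √185, √163 ∈ Q (other pairings), all impossible. Hence [Q(γ):Q] = 4 = [Q(√185, √163):Q], so Q(γ) = Q(√185, √163).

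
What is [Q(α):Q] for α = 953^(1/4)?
[Q(α):Q] = 4

α is a root of x^4 - 953. By Eisenstein's criterion at the prime p = 953 (which divides the constant term 953 but p^2 = 908209 does not, since 953 is squarefree), x^4 - 953 is irreducible over Q. Hence [Q(α):Q] = 4.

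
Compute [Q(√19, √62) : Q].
[Q(√19, √62) : Q] = 4

[Q(√19):Q] = 2 (min poly x^2 - 19, irreducible since 19 is squarefree > 1). For the top step, suppose √62 ∈ Q(√19), say √62 = c + d√19 with c, d ∈ Q. Squaring: 62 = c^2 + 19d^2 + 2cd√19. Since √19 ∉ Q this forces 2cd = 0. If d = 0 then √62 = c ∈ Q, contradicting 62 squarefree > 1. If c = 0 then 62 = 19d^2, so 19·62 = (19d)^2 is a perfect square in Q — but 19·62 = 1178 is not a perfect square (since 19 and 62 are distinct squarefree integers). Contradiction. Hence √62 ∉ Q(√19), so x^2 - 62 stays irreducible over Q(√19) and [Q(√19, √62) : Q(√19)] = 2. By the tower law, [Q(√19, √62) : Q] = 2 · 2 = 4.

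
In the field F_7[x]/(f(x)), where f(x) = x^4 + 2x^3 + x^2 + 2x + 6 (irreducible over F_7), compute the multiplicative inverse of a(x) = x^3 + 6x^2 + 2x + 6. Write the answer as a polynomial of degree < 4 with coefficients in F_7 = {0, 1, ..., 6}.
a(x)^(-1) ≡ 2x^2 (mod f(x))

Since f is irreducible over F_7, F_7[x]/(f) is a field and a(x) ≠ 0 has an inverse. Apply the extended Euclidean algorithm to f(x) and a(x) in F_7[x]: f(x) = (x + 3)·a(x) + (2x^2 + 4x + 2);  a(x) = (4x + 2)·(2x^2 + 4x + 2) + (2). The last nonzero remainder is the constant 2 = gcd(f, a) in F_7. Back-substituting through the division chain expresses 2 = s(x)·a(x) + t(x)·f(x) with s(x) ≡ 4x^2 (mod f), so (4x^2)·a(x) ≡ 2 (mod f). Multiplying by 2^(-1) ≡ 4 in F_7 gives a(x)^(-1) ≡ 4·(4x^2) ≡ 2x^2 (mod f). Check: (x^3 + 6x^2 + 2x + 6)·(2x^2) = 2x^5 + 5x^4 + 4x^3 + 5x^2 ≡ 1 (mod x^4 + 2x^3 + x^2 + 2x + 6).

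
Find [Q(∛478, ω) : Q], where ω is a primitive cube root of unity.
[Q(∛478, ω) : Q] = 6

[Q(∛478):Q] = 3 (min poly x^3 - 478, irreducible since 478 is not a perfect cube). [Q(ω):Q] = 2 (min poly x^2 + x + 1). Since Q(∛478) ⊂ R and ω ∉ R, we have ω ∉ Q(∛478), so x^2 + x + 1 remains irreducible over Q(∛478) and [Q(∛478, ω) : Q(∛478)] = 2. By the tower law, [Q(∛478, ω) : Q] = 3 · 2 = 6. (In fact Q(∛478, ω) is the splitting field of x^3 - 478 over Q.)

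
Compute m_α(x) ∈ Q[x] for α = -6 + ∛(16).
m_α(x) = x^3 + 18x^2 + 108x + 200

Set β = α + 6 = ∛(16), so β^3 = 16. Then (α + 6)^3 - 16 = 0, i.e. α is a root of g(x) = (x + 6)^3 - 16 = x^3 + 18x^2 + 108x + 200. Since g(x) = h(x + 6) where h(x) = x^3 - 16, and h is irreducible over Q (because 16 is not a perfect cube, so h has no rational root, and a monic cubic with no rational root is irreducible), g is also irreducible (irreducibility is preserved under the substitution x → x + 6). Hence m_α(x) = x^3 + 18x^2 + 108x + 200.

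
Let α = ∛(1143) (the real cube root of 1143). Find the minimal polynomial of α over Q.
m_α(x) = x^3 - 1143

α satisfies α^3 = 1143, so x^3 - 1143 annihilates α. By the rational root test, a rational root p/q (in lowest terms) of x^3 - 1143 would satisfy p^3 = 1143 q^3, forcing q = 1 and p^3 = 1143; but 1143 is not a perfect cube, contradiction. A monic cubic over Q with no rational root is irreducible (any nontrivial factorization would include a linear factor). Hence x^3 - 1143 is the minimal polynomial of α, and in particular [Q(α):Q] = 3.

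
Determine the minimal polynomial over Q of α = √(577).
m_α(x) = x^2 - 577

α satisfies α^2 - 577 = 0, so x^2 - 577 annihilates α. Since d = 577 is squarefree and ≠ 1, it is not a perfect square in Q, so x^2 - 577 has no rational root and is therefore irreducible over Q (a degree-2 polynomial over a field is irreducible iff it has no root). Hence m_α(x) = x^2 - 577.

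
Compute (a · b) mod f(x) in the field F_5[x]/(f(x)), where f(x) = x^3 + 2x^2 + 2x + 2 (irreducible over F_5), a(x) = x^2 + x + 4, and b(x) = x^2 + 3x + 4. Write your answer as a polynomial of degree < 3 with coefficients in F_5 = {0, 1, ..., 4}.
a · b ≡ 2 (mod f(x))

Multiply in F_5[x]: a(x)·b(x) = (x^2 + x + 4)·(x^2 + 3x + 4) = x^4 + 4x^3 + x^2 + x + 1. This has degree ≥ 3, so divide by f(x) over F_5: x^4 + 4x^3 + x^2 + x + 1 = (x + 2)·(x^3 + 2x^2 + 2x + 2) + (2). Hence a·b ≡ 2 (mod f). (F_5[x]/(f) is a field with 5^3 = 125 elements since f is irreducible of degree 3.)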